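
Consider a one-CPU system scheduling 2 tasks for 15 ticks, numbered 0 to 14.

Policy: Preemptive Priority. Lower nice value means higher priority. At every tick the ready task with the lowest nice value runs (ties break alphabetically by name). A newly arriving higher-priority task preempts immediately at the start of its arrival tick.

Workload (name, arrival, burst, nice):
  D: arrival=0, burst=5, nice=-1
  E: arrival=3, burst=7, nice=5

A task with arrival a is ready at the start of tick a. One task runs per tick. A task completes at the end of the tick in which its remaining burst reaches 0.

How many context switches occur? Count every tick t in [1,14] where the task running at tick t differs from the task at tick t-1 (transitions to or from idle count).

t=0: ready={D} → run D
t=1: ready={D} → run D
t=2: ready={D} → run D
t=3: ready={D,E} → run D
t=4: ready={D,E} → run D
t=5: ready={E} → run E
t=6: ready={E} → run E
t=7: ready={E} → run E
t=8: ready={E} → run E
t=9: ready={E} → run E
t=10: ready={E} → run E
t=11: ready={E} → run E
t=12: (idle)
t=13: (idle)
t=14: (idle)

context switches = 2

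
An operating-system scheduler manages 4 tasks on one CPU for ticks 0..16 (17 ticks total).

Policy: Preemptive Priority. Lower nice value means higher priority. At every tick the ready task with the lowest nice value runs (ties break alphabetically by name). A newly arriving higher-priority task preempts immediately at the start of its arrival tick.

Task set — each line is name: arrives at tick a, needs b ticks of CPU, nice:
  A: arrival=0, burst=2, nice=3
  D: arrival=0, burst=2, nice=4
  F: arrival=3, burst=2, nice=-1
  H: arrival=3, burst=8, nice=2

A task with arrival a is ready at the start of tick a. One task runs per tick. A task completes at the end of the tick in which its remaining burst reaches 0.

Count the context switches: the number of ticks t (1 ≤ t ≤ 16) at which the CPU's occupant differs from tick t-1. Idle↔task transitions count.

context switches = 5

t=0: ready={A,D} → run A
t=1: ready={A,D} → run A
t=2: ready={D} → run D
t=3: ready={D,F,H} → run F
t=4: ready={D,F,H} → run F
t=5: ready={D,H} → run H
t=6: ready={D,H} → run H
t=7: ready={D,H} → run H
t=8: ready={D,H} → run H
t=9: ready={D,H} → run H
t=10: ready={D,H} → run H
t=11: ready={D,H} → run H
t=12: ready={D,H} → run H
t=13: ready={D} → run D
t=14: (idle)
t=15: (idle)
t=16: (idle)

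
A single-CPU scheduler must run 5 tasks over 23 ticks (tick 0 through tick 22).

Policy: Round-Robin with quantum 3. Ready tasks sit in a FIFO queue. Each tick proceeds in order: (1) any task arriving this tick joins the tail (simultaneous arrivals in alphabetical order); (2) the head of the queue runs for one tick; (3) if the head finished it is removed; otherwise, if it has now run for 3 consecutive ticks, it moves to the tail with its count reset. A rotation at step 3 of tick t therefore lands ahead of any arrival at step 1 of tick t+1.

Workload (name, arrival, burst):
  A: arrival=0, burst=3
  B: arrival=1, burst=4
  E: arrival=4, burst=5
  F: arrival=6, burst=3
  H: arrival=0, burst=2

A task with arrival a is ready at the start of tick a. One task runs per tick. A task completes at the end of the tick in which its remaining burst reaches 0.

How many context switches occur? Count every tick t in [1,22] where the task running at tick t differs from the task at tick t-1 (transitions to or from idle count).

context switches = 7

t=0: queue=[A,H] q_used=0 → run A
t=1: queue=[A,H,B] q_used=1 → run A
t=2: queue=[A,H,B] q_used=2 → run A
t=3: queue=[H,B] q_used=0 → run H
t=4: queue=[H,B,E] q_used=1 → run H
t=5: queue=[B,E] q_used=0 → run B
t=6: queue=[B,E,F] q_used=1 → run B
t=7: queue=[B,E,F] q_used=2 → run B
t=8: queue=[E,F,B] q_used=0 → run E
t=9: queue=[E,F,B] q_used=1 → run E
t=10: queue=[E,F,B] q_used=2 → run E
t=11: queue=[F,B,E] q_used=0 → run F
t=12: queue=[F,B,E] q_used=1 → run F
t=13: queue=[F,B,E] q_used=2 → run F
t=14: queue=[B,E] q_used=0 → run B
t=15: queue=[E] q_used=0 → run E
t=16: queue=[E] q_used=1 → run E
t=17: (idle)
t=18: (idle)
t=19: (idle)
t=20: (idle)
t=21: (idle)
t=22: (idle)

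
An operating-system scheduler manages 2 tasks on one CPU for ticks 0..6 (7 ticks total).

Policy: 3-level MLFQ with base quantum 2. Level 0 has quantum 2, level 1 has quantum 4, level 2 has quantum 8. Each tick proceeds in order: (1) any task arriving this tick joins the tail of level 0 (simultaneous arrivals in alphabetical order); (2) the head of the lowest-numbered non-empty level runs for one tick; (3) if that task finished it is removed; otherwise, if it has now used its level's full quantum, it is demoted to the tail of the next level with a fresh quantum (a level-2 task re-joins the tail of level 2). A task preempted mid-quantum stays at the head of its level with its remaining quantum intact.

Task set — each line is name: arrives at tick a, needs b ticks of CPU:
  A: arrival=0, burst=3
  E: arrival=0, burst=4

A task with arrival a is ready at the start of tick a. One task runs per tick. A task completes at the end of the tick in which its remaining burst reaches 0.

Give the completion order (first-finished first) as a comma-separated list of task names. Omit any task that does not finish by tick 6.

t=0: L0/L1/L2 = AE/-/- → run A
t=1: L0/L1/L2 = AE/-/- → run A
t=2: L0/L1/L2 = E/A/- → run E
t=3: L0/L1/L2 = E/A/- → run E
t=4: L0/L1/L2 = -/AE/- → run A
t=5: L0/L1/L2 = -/E/- → run E
t=6: L0/L1/L2 = -/E/- → run E

completion order = A, E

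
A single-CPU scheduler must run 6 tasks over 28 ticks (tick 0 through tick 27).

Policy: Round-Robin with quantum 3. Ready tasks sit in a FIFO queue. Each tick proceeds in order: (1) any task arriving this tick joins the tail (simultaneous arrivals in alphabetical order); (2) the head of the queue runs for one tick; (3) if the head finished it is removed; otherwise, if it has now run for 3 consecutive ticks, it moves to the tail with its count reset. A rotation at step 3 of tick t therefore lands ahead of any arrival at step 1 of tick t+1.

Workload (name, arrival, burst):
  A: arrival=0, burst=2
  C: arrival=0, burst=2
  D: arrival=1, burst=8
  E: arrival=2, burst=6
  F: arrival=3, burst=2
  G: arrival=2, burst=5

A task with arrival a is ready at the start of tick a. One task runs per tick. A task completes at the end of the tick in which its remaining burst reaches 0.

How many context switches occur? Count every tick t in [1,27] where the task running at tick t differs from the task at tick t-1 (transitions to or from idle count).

t=0: queue=[A,C] q_used=0 → run A
t=1: queue=[A,C,D] q_used=1 → run A
t=2: queue=[C,D,E,G] q_used=0 → run C
t=3: queue=[C,D,E,G,F] q_used=1 → run C
t=4: queue=[D,E,G,F] q_used=0 → run D
t=5: queue=[D,E,G,F] q_used=1 → run D
t=6: queue=[D,E,G,F] q_used=2 → run D
t=7: queue=[E,G,F,D] q_used=0 → run E
t=8: queue=[E,G,F,D] q_used=1 → run E
t=9: queue=[E,G,F,D] q_used=2 → run E
t=10: queue=[G,F,D,E] q_used=0 → run G
t=11: queue=[G,F,D,E] q_used=1 → run G
t=12: queue=[G,F,D,E] q_used=2 → run G
t=13: queue=[F,D,E,G] q_used=0 → run F
t=14: queue=[F,D,E,G] q_used=1 → run F
t=15: queue=[D,E,G] q_used=0 → run D
t=16: queue=[D,E,G] q_used=1 → run D
t=17: queue=[D,E,G] q_used=2 → run D
t=18: queue=[E,G,D] q_used=0 → run E
t=19: queue=[E,G,D] q_used=1 → run E
t=20: queue=[E,G,D] q_used=2 → run E
t=21: queue=[G,D] q_used=0 → run G
t=22: queue=[G,D] q_used=1 → run G
t=23: queue=[D] q_used=0 → run D
t=24: queue=[D] q_used=1 → run D
t=25: (idle)
t=26: (idle)
t=27: (idle)

context switches = 10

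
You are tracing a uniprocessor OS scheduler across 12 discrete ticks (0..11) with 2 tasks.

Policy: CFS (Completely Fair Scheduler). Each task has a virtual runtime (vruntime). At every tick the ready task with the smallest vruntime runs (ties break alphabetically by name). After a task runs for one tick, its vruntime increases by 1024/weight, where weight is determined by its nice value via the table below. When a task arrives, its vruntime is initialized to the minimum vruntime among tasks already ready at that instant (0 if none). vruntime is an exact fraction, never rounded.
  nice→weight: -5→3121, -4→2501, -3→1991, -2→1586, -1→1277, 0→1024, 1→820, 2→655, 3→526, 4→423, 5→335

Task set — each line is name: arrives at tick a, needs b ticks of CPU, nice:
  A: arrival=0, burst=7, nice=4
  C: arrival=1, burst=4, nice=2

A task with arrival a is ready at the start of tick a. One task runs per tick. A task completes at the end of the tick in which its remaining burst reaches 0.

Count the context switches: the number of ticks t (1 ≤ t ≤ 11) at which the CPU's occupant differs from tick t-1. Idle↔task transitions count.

context switches = 5

t=0: vr[A=0] → run A
t=1: vr[A=1024/423 C=1024/423] → run A
t=2: vr[A=2048/423 C=1024/423] → run C
t=3: vr[A=2048/423 C=1103872/277065] → run C
t=4: vr[A=2048/423 C=1537024/277065] → run A
t=5: vr[A=1024/141 C=1537024/277065] → run C
t=6: vr[A=1024/141 C=1970176/277065] → run C
t=7: vr[A=1024/141] → run A
t=8: vr[A=4096/423] → run A
t=9: vr[A=5120/423] → run A
t=10: vr[A=2048/141] → run A
t=11: (idle)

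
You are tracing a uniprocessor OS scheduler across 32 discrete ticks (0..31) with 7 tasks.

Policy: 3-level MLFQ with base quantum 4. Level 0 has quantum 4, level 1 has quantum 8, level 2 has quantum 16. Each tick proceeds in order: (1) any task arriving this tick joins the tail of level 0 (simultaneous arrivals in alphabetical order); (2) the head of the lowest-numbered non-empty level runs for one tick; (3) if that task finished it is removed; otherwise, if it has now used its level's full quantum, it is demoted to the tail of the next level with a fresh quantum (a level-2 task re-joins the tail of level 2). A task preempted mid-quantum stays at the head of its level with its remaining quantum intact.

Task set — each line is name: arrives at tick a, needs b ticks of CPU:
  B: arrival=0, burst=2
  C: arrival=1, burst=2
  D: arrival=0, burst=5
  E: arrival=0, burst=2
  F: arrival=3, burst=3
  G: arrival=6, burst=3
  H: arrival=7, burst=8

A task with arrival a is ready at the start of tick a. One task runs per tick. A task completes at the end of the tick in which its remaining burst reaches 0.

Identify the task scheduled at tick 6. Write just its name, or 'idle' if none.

t=0: L0/L1/L2 = BDE/-/- → run B
t=1: L0/L1/L2 = BDEC/-/- → run B
t=2: L0/L1/L2 = DEC/-/- → run D
t=3: L0/L1/L2 = DECF/-/- → run D
t=4: L0/L1/L2 = DECF/-/- → run D
t=5: L0/L1/L2 = DECF/-/- → run D
t=6: L0/L1/L2 = ECFG/D/- → run E
t=7: L0/L1/L2 = ECFGH/D/- → run E
t=8: L0/L1/L2 = CFGH/D/- → run C
t=9: L0/L1/L2 = CFGH/D/- → run C
t=10: L0/L1/L2 = FGH/D/- → run F
t=11: L0/L1/L2 = FGH/D/- → run F
t=12: L0/L1/L2 = FGH/D/- → run F
t=13: L0/L1/L2 = GH/D/- → run G
t=14: L0/L1/L2 = GH/D/- → run G
t=15: L0/L1/L2 = GH/D/- → run G
t=16: L0/L1/L2 = H/D/- → run H
t=17: L0/L1/L2 = H/D/- → run H
t=18: L0/L1/L2 = H/D/- → run H
t=19: L0/L1/L2 = H/D/- → run H
t=20: L0/L1/L2 = -/DH/- → run D
t=21: L0/L1/L2 = -/H/- → run H
t=22: L0/L1/L2 = -/H/- → run H
t=23: L0/L1/L2 = -/H/- → run H
t=24: L0/L1/L2 = -/H/- → run H
t=25: (idle)
t=26: (idle)
t=27: (idle)
t=28: (idle)
t=29: (idle)
t=30: (idle)
t=31: (idle)

running at tick 6 = E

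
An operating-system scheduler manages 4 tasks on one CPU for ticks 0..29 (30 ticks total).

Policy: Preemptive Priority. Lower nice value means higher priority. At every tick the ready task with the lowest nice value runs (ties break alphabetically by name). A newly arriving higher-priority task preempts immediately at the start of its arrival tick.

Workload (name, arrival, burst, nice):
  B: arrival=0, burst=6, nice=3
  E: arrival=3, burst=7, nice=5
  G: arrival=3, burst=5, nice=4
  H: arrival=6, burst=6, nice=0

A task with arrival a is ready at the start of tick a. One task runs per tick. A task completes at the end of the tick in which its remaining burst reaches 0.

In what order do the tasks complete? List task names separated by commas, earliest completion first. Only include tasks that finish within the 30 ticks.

t=0: ready={B} → run B
t=1: ready={B} → run B
t=2: ready={B} → run B
t=3: ready={B,E,G} → run B
t=4: ready={B,E,G} → run B
t=5: ready={B,E,G} → run B
t=6: ready={E,G,H} → run H
t=7: ready={E,G,H} → run H
t=8: ready={E,G,H} → run H
t=9: ready={E,G,H} → run H
t=10: ready={E,G,H} → run H
t=11: ready={E,G,H} → run H
t=12: ready={E,G} → run G
t=13: ready={E,G} → run G
t=14: ready={E,G} → run G
t=15: ready={E,G} → run G
t=16: ready={E,G} → run G
t=17: ready={E} → run E
t=18: ready={E} → run E
t=19: ready={E} → run E
t=20: ready={E} → run E
t=21: ready={E} → run E
t=22: ready={E} → run E
t=23: ready={E} → run E
t=24: (idle)
t=25: (idle)
t=26: (idle)
t=27: (idle)
t=28: (idle)
t=29: (idle)

completion order = B, H, G, E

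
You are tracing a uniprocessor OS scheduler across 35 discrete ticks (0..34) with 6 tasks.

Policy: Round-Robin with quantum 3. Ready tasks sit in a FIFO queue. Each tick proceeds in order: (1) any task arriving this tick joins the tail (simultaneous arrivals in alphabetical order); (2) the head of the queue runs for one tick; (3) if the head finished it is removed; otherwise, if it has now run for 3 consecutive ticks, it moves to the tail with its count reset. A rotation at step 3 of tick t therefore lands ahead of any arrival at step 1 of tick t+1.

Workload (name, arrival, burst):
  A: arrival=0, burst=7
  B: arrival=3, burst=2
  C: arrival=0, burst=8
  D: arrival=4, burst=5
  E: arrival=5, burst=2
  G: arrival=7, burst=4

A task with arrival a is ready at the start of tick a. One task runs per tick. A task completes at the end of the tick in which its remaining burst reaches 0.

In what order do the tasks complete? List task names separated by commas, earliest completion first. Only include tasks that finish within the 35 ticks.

t=0: queue=[A,C] q_used=0 → run A
t=1: queue=[A,C] q_used=1 → run A
t=2: queue=[A,C] q_used=2 → run A
t=3: queue=[C,A,B] q_used=0 → run C
t=4: queue=[C,A,B,D] q_used=1 → run C
t=5: queue=[C,A,B,D,E] q_used=2 → run C
t=6: queue=[A,B,D,E,C] q_used=0 → run A
t=7: queue=[A,B,D,E,C,G] q_used=1 → run A
t=8: queue=[A,B,D,E,C,G] q_used=2 → run A
t=9: queue=[B,D,E,C,G,A] q_used=0 → run B
t=10: queue=[B,D,E,C,G,A] q_used=1 → run B
t=11: queue=[D,E,C,G,A] q_used=0 → run D
t=12: queue=[D,E,C,G,A] q_used=1 → run D
t=13: queue=[D,E,C,G,A] q_used=2 → run D
t=14: queue=[E,C,G,A,D] q_used=0 → run E
t=15: queue=[E,C,G,A,D] q_used=1 → run E
t=16: queue=[C,G,A,D] q_used=0 → run C
t=17: queue=[C,G,A,D] q_used=1 → run C
t=18: queue=[C,G,A,D] q_used=2 → run C
t=19: queue=[G,A,D,C] q_used=0 → run G
t=20: queue=[G,A,D,C] q_used=1 → run G
t=21: queue=[G,A,D,C] q_used=2 → run G
t=22: queue=[A,D,C,G] q_used=0 → run A
t=23: queue=[D,C,G] q_used=0 → run D
t=24: queue=[D,C,G] q_used=1 → run D
t=25: queue=[C,G] q_used=0 → run C
t=26: queue=[C,G] q_used=1 → run C
t=27: queue=[G] q_used=0 → run G
t=28: (idle)
t=29: (idle)
t=30: (idle)
t=31: (idle)
t=32: (idle)
t=33: (idle)
t=34: (idle)

completion order = B, E, A, D, C, G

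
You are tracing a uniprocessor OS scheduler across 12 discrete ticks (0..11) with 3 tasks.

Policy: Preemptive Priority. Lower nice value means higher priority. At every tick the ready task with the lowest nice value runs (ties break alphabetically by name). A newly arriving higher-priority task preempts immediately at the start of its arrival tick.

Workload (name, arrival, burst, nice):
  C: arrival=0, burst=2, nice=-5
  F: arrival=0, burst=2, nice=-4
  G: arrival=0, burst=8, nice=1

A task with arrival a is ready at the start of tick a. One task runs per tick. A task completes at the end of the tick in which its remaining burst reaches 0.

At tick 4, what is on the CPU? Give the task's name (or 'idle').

t=0: ready={C,F,G} → run C
t=1: ready={C,F,G} → run C
t=2: ready={F,G} → run F
t=3: ready={F,G} → run F
t=4: ready={G} → run G
t=5: ready={G} → run G
t=6: ready={G} → run G
t=7: ready={G} → run G
t=8: ready={G} → run G
t=9: ready={G} → run G
t=10: ready={G} → run G
t=11: ready={G} → run G

running at tick 4 = G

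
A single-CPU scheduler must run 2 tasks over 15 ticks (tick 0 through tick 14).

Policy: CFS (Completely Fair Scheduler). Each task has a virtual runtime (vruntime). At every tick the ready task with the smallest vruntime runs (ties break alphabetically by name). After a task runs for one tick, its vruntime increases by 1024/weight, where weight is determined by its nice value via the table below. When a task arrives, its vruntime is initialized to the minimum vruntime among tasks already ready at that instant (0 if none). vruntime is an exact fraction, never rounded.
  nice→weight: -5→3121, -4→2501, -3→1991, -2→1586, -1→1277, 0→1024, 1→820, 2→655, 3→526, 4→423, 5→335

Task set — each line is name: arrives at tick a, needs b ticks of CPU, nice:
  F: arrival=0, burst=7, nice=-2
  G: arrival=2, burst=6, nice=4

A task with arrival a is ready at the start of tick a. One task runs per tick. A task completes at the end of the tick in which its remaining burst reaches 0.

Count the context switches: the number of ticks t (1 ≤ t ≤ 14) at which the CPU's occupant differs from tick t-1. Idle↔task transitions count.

t=0: vr[F=0] → run F
t=1: vr[F=512/793] → run F
t=2: vr[F=1024/793 G=1024/793] → run F
t=3: vr[F=1536/793 G=1024/793] → run G
t=4: vr[F=1536/793 G=1245184/335439] → run F
t=5: vr[F=2048/793 G=1245184/335439] → run F
t=6: vr[F=2560/793 G=1245184/335439] → run F
t=7: vr[F=3072/793 G=1245184/335439] → run G
t=8: vr[F=3072/793 G=2057216/335439] → run F
t=9: vr[G=2057216/335439] → run G
t=10: vr[G=956416/111813] → run G
t=11: vr[G=3681280/335439] → run G
t=12: vr[G=4493312/335439] → run G
t=13: (idle)
t=14: (idle)

context switches = 6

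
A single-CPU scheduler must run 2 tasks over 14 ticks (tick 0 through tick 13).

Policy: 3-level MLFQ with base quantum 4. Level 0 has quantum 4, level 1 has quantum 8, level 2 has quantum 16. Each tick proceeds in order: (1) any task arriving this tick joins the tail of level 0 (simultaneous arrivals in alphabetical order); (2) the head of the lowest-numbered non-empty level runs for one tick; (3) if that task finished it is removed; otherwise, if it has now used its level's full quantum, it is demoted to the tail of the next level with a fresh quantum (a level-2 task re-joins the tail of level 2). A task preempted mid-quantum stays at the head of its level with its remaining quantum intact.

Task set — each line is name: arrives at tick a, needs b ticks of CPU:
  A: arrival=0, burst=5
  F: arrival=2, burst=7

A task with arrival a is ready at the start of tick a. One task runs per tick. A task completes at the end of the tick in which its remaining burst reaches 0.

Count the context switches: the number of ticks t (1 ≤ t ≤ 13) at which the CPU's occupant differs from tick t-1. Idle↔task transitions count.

context switches = 4

t=0: L0/L1/L2 = A/-/- → run A
t=1: L0/L1/L2 = A/-/- → run A
t=2: L0/L1/L2 = AF/-/- → run A
t=3: L0/L1/L2 = AF/-/- → run A
t=4: L0/L1/L2 = F/A/- → run F
t=5: L0/L1/L2 = F/A/- → run F
t=6: L0/L1/L2 = F/A/- → run F
t=7: L0/L1/L2 = F/A/- → run F
t=8: L0/L1/L2 = -/AF/- → run A
t=9: L0/L1/L2 = -/F/- → run F
t=10: L0/L1/L2 = -/F/- → run F
t=11: L0/L1/L2 = -/F/- → run F
t=12: (idle)
t=13: (idle)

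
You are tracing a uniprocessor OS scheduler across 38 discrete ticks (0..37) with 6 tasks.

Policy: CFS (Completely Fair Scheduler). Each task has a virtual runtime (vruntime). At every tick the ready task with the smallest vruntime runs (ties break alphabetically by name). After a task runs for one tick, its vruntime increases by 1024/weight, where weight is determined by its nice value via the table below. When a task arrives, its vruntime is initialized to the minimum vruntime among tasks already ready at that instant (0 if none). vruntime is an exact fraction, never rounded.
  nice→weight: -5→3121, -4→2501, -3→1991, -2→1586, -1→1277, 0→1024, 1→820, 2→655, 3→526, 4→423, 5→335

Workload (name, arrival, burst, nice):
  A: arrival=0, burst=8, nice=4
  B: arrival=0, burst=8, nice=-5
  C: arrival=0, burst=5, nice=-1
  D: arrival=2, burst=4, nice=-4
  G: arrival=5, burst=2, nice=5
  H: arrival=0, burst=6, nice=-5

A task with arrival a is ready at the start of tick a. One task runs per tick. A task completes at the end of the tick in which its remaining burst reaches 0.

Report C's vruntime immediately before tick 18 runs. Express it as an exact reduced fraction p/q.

t=0: vr[A=0 B=0 C=0 H=0] → run A
t=1: vr[A=1024/423 B=0 C=0 H=0] → run B
t=2: vr[A=1024/423 B=1024/3121 C=0 D=0 H=0] → run C
t=3: vr[A=1024/423 B=1024/3121 C=1024/1277 D=0 H=0] → run D
t=4: vr[A=1024/423 B=1024/3121 C=1024/1277 D=1024/2501 H=0] → run H
t=5: vr[A=1024/423 B=1024/3121 C=1024/1277 D=1024/2501 G=1024/3121 H=1024/3121] → run B
t=6: vr[A=1024/423 B=2048/3121 C=1024/1277 D=1024/2501 G=1024/3121 H=1024/3121] → run G
t=7: vr[A=1024/423 B=2048/3121 C=1024/1277 D=1024/2501 G=3538944/1045535 H=1024/3121] → run H
t=8: vr[A=1024/423 B=2048/3121 C=1024/1277 D=1024/2501 G=3538944/1045535 H=2048/3121] → run D
t=9: vr[A=1024/423 B=2048/3121 C=1024/1277 D=2048/2501 G=3538944/1045535 H=2048/3121] → run B
t=10: vr[A=1024/423 B=3072/3121 C=1024/1277 D=2048/2501 G=3538944/1045535 H=2048/3121] → run H
t=11: vr[A=1024/423 B=3072/3121 C=1024/1277 D=2048/2501 G=3538944/1045535 H=3072/3121] → run C
t=12: vr[A=1024/423 B=3072/3121 C=2048/1277 D=2048/2501 G=3538944/1045535 H=3072/3121] → run D
t=13: vr[A=1024/423 B=3072/3121 C=2048/1277 D=3072/2501 G=3538944/1045535 H=3072/3121] → run B
t=14: vr[A=1024/423 B=4096/3121 C=2048/1277 D=3072/2501 G=3538944/1045535 H=3072/3121] → run H
t=15: vr[A=1024/423 B=4096/3121 C=2048/1277 D=3072/2501 G=3538944/1045535 H=4096/3121] → run D
t=16: vr[A=1024/423 B=4096/3121 C=2048/1277 G=3538944/1045535 H=4096/3121] → run B
t=17: vr[A=1024/423 B=5120/3121 C=2048/1277 G=3538944/1045535 H=4096/3121] → run H
t=18: vr[A=1024/423 B=5120/3121 C=2048/1277 G=3538944/1045535 H=5120/3121] → run C
t=19: vr[A=1024/423 B=5120/3121 C=3072/1277 G=3538944/1045535 H=5120/3121] → run B
t=20: vr[A=1024/423 B=6144/3121 C=3072/1277 G=3538944/1045535 H=5120/3121] → run H
t=21: vr[A=1024/423 B=6144/3121 C=3072/1277 G=3538944/1045535] → run B
t=22: vr[A=1024/423 B=7168/3121 C=3072/1277 G=3538944/1045535] → run B
t=23: vr[A=1024/423 C=3072/1277 G=3538944/1045535] → run C
t=24: vr[A=1024/423 C=4096/1277 G=3538944/1045535] → run A
t=25: vr[A=2048/423 C=4096/1277 G=3538944/1045535] → run C
t=26: vr[A=2048/423 G=3538944/1045535] → run G
t=27: vr[A=2048/423] → run A
t=28: vr[A=1024/141] → run A
t=29: vr[A=4096/423] → run A
t=30: vr[A=5120/423] → run A
t=31: vr[A=2048/141] → run A
t=32: vr[A=7168/423] → run A
t=33: (idle)
t=34: (idle)
t=35: (idle)
t=36: (idle)
t=37: (idle)

vruntime(C, start of tick 18) = 2048/1277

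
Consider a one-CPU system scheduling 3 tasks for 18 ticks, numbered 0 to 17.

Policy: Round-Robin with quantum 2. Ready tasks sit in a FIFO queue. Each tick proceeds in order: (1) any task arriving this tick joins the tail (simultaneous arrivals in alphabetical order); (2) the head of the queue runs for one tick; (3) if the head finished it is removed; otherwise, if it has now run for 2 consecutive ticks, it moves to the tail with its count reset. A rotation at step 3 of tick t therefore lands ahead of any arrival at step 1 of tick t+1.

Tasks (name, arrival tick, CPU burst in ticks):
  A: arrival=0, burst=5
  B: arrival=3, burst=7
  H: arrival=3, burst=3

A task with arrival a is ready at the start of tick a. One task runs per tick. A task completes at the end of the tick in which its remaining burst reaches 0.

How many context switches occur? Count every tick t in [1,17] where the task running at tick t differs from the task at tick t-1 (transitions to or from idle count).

context switches = 7

t=0: queue=[A] q_used=0 → run A
t=1: queue=[A] q_used=1 → run A
t=2: queue=[A] q_used=0 → run A
t=3: queue=[A,B,H] q_used=1 → run A
t=4: queue=[B,H,A] q_used=0 → run B
t=5: queue=[B,H,A] q_used=1 → run B
t=6: queue=[H,A,B] q_used=0 → run H
t=7: queue=[H,A,B] q_used=1 → run H
t=8: queue=[A,B,H] q_used=0 → run A
t=9: queue=[B,H] q_used=0 → run B
t=10: queue=[B,H] q_used=1 → run B
t=11: queue=[H,B] q_used=0 → run H
t=12: queue=[B] q_used=0 → run B
t=13: queue=[B] q_used=1 → run B
t=14: queue=[B] q_used=0 → run B
t=15: (idle)
t=16: (idle)
t=17: (idle)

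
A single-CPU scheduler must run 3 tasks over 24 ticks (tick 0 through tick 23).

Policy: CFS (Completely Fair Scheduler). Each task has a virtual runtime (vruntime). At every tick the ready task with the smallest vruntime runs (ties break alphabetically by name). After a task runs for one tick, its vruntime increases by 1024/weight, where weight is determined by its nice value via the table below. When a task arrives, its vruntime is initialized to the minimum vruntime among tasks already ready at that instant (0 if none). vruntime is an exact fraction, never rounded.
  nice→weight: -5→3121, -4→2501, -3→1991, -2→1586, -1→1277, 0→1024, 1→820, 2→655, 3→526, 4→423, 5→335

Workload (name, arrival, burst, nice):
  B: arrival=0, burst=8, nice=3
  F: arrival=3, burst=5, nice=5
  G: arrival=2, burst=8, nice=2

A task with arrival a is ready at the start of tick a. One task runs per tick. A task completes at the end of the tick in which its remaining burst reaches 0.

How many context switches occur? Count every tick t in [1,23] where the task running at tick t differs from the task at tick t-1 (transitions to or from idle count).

t=0: vr[B=0] → run B
t=1: vr[B=512/263] → run B
t=2: vr[B=1024/263 G=1024/263] → run B
t=3: vr[B=1536/263 F=1024/263 G=1024/263] → run F
t=4: vr[B=1536/263 F=612352/88105 G=1024/263] → run G
t=5: vr[B=1536/263 F=612352/88105 G=940032/172265] → run G
t=6: vr[B=1536/263 F=612352/88105 G=1209344/172265] → run B
t=7: vr[B=2048/263 F=612352/88105 G=1209344/172265] → run F
t=8: vr[B=2048/263 F=881664/88105 G=1209344/172265] → run G
t=9: vr[B=2048/263 F=881664/88105 G=1478656/172265] → run B
t=10: vr[B=2560/263 F=881664/88105 G=1478656/172265] → run G
t=11: vr[B=2560/263 F=881664/88105 G=1747968/172265] → run B
t=12: vr[B=3072/263 F=881664/88105 G=1747968/172265] → run F
t=13: vr[B=3072/263 F=1150976/88105 G=1747968/172265] → run G
t=14: vr[B=3072/263 F=1150976/88105 G=403456/34453] → run B
t=15: vr[B=3584/263 F=1150976/88105 G=403456/34453] → run G
t=16: vr[B=3584/263 F=1150976/88105 G=2286592/172265] → run F
t=17: vr[B=3584/263 F=1420288/88105 G=2286592/172265] → run G
t=18: vr[B=3584/263 F=1420288/88105 G=2555904/172265] → run B
t=19: vr[F=1420288/88105 G=2555904/172265] → run G
t=20: vr[F=1420288/88105] → run F
t=21: (idle)
t=22: (idle)
t=23: (idle)

context switches = 18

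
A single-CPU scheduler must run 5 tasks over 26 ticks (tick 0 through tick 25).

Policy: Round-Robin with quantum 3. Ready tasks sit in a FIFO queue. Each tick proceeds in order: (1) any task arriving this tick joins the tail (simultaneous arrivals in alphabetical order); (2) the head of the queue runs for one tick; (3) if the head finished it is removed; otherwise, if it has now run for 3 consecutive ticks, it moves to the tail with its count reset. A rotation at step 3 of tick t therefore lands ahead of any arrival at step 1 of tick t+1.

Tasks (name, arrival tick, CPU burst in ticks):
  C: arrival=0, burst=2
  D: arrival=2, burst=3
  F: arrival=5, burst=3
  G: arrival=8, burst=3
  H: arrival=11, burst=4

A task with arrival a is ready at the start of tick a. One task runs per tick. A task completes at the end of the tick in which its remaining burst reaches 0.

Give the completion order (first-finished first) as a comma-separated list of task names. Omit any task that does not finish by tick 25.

t=0: queue=[C] q_used=0 → run C
t=1: queue=[C] q_used=1 → run C
t=2: queue=[D] q_used=0 → run D
t=3: queue=[D] q_used=1 → run D
t=4: queue=[D] q_used=2 → run D
t=5: queue=[F] q_used=0 → run F
t=6: queue=[F] q_used=1 → run F
t=7: queue=[F] q_used=2 → run F
t=8: queue=[G] q_used=0 → run G
t=9: queue=[G] q_used=1 → run G
t=10: queue=[G] q_used=2 → run G
t=11: queue=[H] q_used=0 → run H
t=12: queue=[H] q_used=1 → run H
t=13: queue=[H] q_used=2 → run H
t=14: queue=[H] q_used=0 → run H
t=15: (idle)
t=16: (idle)
t=17: (idle)
t=18: (idle)
t=19: (idle)
t=20: (idle)
t=21: (idle)
t=22: (idle)
t=23: (idle)
t=24: (idle)
t=25: (idle)

completion order = C, D, F, G, H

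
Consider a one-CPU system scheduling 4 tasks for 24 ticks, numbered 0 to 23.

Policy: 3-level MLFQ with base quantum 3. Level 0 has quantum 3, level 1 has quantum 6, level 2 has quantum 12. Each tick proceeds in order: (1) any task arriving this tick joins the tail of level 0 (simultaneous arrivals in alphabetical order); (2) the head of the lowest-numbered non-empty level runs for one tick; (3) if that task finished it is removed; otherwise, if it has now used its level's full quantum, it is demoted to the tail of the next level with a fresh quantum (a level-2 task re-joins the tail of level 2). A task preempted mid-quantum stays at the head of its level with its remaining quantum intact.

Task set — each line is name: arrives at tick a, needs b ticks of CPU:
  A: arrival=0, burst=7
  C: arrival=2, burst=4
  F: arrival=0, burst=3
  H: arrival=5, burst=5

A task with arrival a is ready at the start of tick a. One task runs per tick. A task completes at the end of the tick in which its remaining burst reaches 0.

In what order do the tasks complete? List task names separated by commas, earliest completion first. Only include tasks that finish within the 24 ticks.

t=0: L0/L1/L2 = AF/-/- → run A
t=1: L0/L1/L2 = AF/-/- → run A
t=2: L0/L1/L2 = AFC/-/- → run A
t=3: L0/L1/L2 = FC/A/- → run F
t=4: L0/L1/L2 = FC/A/- → run F
t=5: L0/L1/L2 = FCH/A/- → run F
t=6: L0/L1/L2 = CH/A/- → run C
t=7: L0/L1/L2 = CH/A/- → run C
t=8: L0/L1/L2 = CH/A/- → run C
t=9: L0/L1/L2 = H/AC/- → run H
t=10: L0/L1/L2 = H/AC/- → run H
t=11: L0/L1/L2 = H/AC/- → run H
t=12: L0/L1/L2 = -/ACH/- → run A
t=13: L0/L1/L2 = -/ACH/- → run A
t=14: L0/L1/L2 = -/ACH/- → run A
t=15: L0/L1/L2 = -/ACH/- → run A
t=16: L0/L1/L2 = -/CH/- → run C
t=17: L0/L1/L2 = -/H/- → run H
t=18: L0/L1/L2 = -/H/- → run H
t=19: (idle)
t=20: (idle)
t=21: (idle)
t=22: (idle)
t=23: (idle)

completion order = F, A, C, H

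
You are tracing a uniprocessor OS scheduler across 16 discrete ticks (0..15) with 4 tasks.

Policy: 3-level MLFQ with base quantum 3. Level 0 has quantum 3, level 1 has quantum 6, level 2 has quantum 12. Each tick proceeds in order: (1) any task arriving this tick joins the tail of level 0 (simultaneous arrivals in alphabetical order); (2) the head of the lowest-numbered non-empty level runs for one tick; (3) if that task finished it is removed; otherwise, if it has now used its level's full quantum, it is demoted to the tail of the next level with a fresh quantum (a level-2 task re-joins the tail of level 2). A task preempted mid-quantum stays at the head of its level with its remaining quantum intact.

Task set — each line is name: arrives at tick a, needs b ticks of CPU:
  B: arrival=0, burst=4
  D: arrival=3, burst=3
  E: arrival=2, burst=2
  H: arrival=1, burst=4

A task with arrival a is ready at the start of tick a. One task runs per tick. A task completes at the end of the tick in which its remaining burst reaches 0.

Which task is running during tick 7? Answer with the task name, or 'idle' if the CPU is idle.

running at tick 7 = E

t=0: L0/L1/L2 = B/-/- → run B
t=1: L0/L1/L2 = BH/-/- → run B
t=2: L0/L1/L2 = BHE/-/- → run B
t=3: L0/L1/L2 = HED/B/- → run H
t=4: L0/L1/L2 = HED/B/- → run H
t=5: L0/L1/L2 = HED/B/- → run H
t=6: L0/L1/L2 = ED/BH/- → run E
t=7: L0/L1/L2 = ED/BH/- → run E
t=8: L0/L1/L2 = D/BH/- → run D
t=9: L0/L1/L2 = D/BH/- → run D
t=10: L0/L1/L2 = D/BH/- → run D
t=11: L0/L1/L2 = -/BH/- → run B
t=12: L0/L1/L2 = -/H/- → run H
t=13: (idle)
t=14: (idle)
t=15: (idle)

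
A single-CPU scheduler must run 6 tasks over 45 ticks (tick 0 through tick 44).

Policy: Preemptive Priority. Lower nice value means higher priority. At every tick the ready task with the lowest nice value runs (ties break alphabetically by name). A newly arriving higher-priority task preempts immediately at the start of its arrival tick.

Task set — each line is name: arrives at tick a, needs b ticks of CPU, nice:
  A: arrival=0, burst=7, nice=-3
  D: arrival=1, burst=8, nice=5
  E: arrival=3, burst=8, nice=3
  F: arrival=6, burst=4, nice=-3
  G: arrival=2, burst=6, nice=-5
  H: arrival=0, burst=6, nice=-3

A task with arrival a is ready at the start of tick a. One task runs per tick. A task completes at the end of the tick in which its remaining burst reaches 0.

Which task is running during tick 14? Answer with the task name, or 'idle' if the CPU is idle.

running at tick 14 = F

t=0: ready={A,H} → run A
t=1: ready={A,D,H} → run A
t=2: ready={A,D,G,H} → run G
t=3: ready={A,D,E,G,H} → run G
t=4: ready={A,D,E,G,H} → run G
t=5: ready={A,D,E,G,H} → run G
t=6: ready={A,D,E,F,G,H} → run G
t=7: ready={A,D,E,F,G,H} → run G
t=8: ready={A,D,E,F,H} → run A
t=9: ready={A,D,E,F,H} → run A
t=10: ready={A,D,E,F,H} → run A
t=11: ready={A,D,E,F,H} → run A
t=12: ready={A,D,E,F,H} → run A
t=13: ready={D,E,F,H} → run F
t=14: ready={D,E,F,H} → run F
t=15: ready={D,E,F,H} → run F
t=16: ready={D,E,F,H} → run F
t=17: ready={D,E,H} → run H
t=18: ready={D,E,H} → run H
t=19: ready={D,E,H} → run H
t=20: ready={D,E,H} → run H
t=21: ready={D,E,H} → run H
t=22: ready={D,E,H} → run H
t=23: ready={D,E} → run E
t=24: ready={D,E} → run E
t=25: ready={D,E} → run E
t=26: ready={D,E} → run E
t=27: ready={D,E} → run E
t=28: ready={D,E} → run E
t=29: ready={D,E} → run E
t=30: ready={D,E} → run E
t=31: ready={D} → run D
t=32: ready={D} → run D
t=33: ready={D} → run D
t=34: ready={D} → run D
t=35: ready={D} → run D
t=36: ready={D} → run D
t=37: ready={D} → run D
t=38: ready={D} → run D
t=39: (idle)
t=40: (idle)
t=41: (idle)
t=42: (idle)
t=43: (idle)
t=44: (idle)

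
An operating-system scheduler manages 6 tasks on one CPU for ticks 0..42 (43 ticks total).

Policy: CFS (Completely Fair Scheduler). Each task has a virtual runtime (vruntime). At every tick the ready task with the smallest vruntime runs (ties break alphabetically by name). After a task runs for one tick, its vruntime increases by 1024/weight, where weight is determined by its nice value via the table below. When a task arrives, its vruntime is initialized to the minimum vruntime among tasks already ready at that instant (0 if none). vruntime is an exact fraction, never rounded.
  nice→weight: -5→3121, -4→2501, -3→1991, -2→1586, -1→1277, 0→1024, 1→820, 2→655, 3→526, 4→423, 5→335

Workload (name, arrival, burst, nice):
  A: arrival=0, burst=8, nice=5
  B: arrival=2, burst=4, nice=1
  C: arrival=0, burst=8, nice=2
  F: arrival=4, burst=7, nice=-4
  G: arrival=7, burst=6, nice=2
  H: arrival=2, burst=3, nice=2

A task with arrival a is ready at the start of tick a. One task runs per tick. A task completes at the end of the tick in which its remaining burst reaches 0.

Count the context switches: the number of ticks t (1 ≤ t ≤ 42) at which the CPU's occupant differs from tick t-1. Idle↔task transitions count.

t=0: vr[A=0 C=0] → run A
t=1: vr[A=1024/335 C=0] → run C
t=2: vr[A=1024/335 B=1024/655 C=1024/655 H=1024/655] → run B
t=3: vr[A=1024/335 B=15104/5371 C=1024/655 H=1024/655] → run C
t=4: vr[A=1024/335 B=15104/5371 C=2048/655 F=1024/655 H=1024/655] → run F
t=5: vr[A=1024/335 B=15104/5371 C=2048/655 F=3231744/1638155 H=1024/655] → run H
t=6: vr[A=1024/335 B=15104/5371 C=2048/655 F=3231744/1638155 H=2048/655] → run F
t=7: vr[A=1024/335 B=15104/5371 C=2048/655 F=3902464/1638155 G=3902464/1638155 H=2048/655] → run F
t=8: vr[A=1024/335 B=15104/5371 C=2048/655 F=4573184/1638155 G=3902464/1638155 H=2048/655] → run G
t=9: vr[A=1024/335 B=15104/5371 C=2048/655 F=4573184/1638155 G=6463488/1638155 H=2048/655] → run F
t=10: vr[A=1024/335 B=15104/5371 C=2048/655 F=5243904/1638155 G=6463488/1638155 H=2048/655] → run B
t=11: vr[A=1024/335 B=109056/26855 C=2048/655 F=5243904/1638155 G=6463488/1638155 H=2048/655] → run A
t=12: vr[A=2048/335 B=109056/26855 C=2048/655 F=5243904/1638155 G=6463488/1638155 H=2048/655] → run C
t=13: vr[A=2048/335 B=109056/26855 C=3072/655 F=5243904/1638155 G=6463488/1638155 H=2048/655] → run H
t=14: vr[A=2048/335 B=109056/26855 C=3072/655 F=5243904/1638155 G=6463488/1638155 H=3072/655] → run F
t=15: vr[A=2048/335 B=109056/26855 C=3072/655 F=5914624/1638155 G=6463488/1638155 H=3072/655] → run F
t=16: vr[A=2048/335 B=109056/26855 C=3072/655 F=6585344/1638155 G=6463488/1638155 H=3072/655] → run G
t=17: vr[A=2048/335 B=109056/26855 C=3072/655 F=6585344/1638155 G=9024512/1638155 H=3072/655] → run F
t=18: vr[A=2048/335 B=109056/26855 C=3072/655 G=9024512/1638155 H=3072/655] → run B
t=19: vr[A=2048/335 B=142592/26855 C=3072/655 G=9024512/1638155 H=3072/655] → run C
t=20: vr[A=2048/335 B=142592/26855 C=4096/655 G=9024512/1638155 H=3072/655] → run H
t=21: vr[A=2048/335 B=142592/26855 C=4096/655 G=9024512/1638155] → run B
t=22: vr[A=2048/335 C=4096/655 G=9024512/1638155] → run G
t=23: vr[A=2048/335 C=4096/655 G=11585536/1638155] → run A
t=24: vr[A=3072/335 C=4096/655 G=11585536/1638155] → run C
t=25: vr[A=3072/335 C=1024/131 G=11585536/1638155] → run G
t=26: vr[A=3072/335 C=1024/131 G=2829312/327631] → run C
t=27: vr[A=3072/335 C=6144/655 G=2829312/327631] → run G
t=28: vr[A=3072/335 C=6144/655 G=16707584/1638155] → run A
t=29: vr[A=4096/335 C=6144/655 G=16707584/1638155] → run C
t=30: vr[A=4096/335 C=7168/655 G=16707584/1638155] → run G
t=31: vr[A=4096/335 C=7168/655] → run C
t=32: vr[A=4096/335] → run A
t=33: vr[A=1024/67] → run A
t=34: vr[A=6144/335] → run A
t=35: vr[A=7168/335] → run A
t=36: (idle)
t=37: (idle)
t=38: (idle)
t=39: (idle)
t=40: (idle)
t=41: (idle)
t=42: (idle)

context switches = 31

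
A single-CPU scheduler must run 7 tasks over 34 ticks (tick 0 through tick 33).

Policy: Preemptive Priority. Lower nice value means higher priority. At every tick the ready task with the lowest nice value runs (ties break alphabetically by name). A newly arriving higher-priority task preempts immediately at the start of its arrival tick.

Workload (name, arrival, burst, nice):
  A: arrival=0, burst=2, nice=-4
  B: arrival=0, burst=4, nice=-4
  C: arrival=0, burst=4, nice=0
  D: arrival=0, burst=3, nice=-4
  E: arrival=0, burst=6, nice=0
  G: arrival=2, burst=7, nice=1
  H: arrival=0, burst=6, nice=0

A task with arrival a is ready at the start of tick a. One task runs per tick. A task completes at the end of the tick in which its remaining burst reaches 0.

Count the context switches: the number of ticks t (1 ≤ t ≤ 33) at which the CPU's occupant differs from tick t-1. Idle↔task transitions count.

context switches = 7

t=0: ready={A,B,C,D,E,H} → run A
t=1: ready={A,B,C,D,E,H} → run A
t=2: ready={B,C,D,E,G,H} → run B
t=3: ready={B,C,D,E,G,H} → run B
t=4: ready={B,C,D,E,G,H} → run B
t=5: ready={B,C,D,E,G,H} → run B
t=6: ready={C,D,E,G,H} → run D
t=7: ready={C,D,E,G,H} → run D
t=8: ready={C,D,E,G,H} → run D
t=9: ready={C,E,G,H} → run C
t=10: ready={C,E,G,H} → run C
t=11: ready={C,E,G,H} → run C
t=12: ready={C,E,G,H} → run C
t=13: ready={E,G,H} → run E
t=14: ready={E,G,H} → run E
t=15: ready={E,G,H} → run E
t=16: ready={E,G,H} → run E
t=17: ready={E,G,H} → run E
t=18: ready={E,G,H} → run E
t=19: ready={G,H} → run H
t=20: ready={G,H} → run H
t=21: ready={G,H} → run H
t=22: ready={G,H} → run H
t=23: ready={G,H} → run H
t=24: ready={G,H} → run H
t=25: ready={G} → run G
t=26: ready={G} → run G
t=27: ready={G} → run G
t=28: ready={G} → run G
t=29: ready={G} → run G
t=30: ready={G} → run G
t=31: ready={G} → run G
t=32: (idle)
t=33: (idle)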